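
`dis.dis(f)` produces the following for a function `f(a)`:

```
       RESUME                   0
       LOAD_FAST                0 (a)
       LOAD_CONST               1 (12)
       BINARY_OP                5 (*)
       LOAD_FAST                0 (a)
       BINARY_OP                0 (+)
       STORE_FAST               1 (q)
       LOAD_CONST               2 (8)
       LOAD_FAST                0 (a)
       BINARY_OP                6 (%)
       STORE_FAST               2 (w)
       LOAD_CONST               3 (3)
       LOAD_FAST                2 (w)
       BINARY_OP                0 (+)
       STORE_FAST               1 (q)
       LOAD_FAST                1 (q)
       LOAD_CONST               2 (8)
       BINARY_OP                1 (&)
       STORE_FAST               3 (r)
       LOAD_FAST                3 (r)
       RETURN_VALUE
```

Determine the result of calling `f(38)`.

LOAD_FAST a → push 38. Stack: [38]
LOAD_CONST → push 12. Stack: [38, 12]
BINARY_OP * → 38 * 12 = 456. Stack: [456]
LOAD_FAST a → push 38. Stack: [456, 38]
BINARY_OP + → 456 + 38 = 494. Stack: [494]
STORE_FAST q → q=494. Stack: []
LOAD_CONST → push 8. Stack: [8]
LOAD_FAST a → push 38. Stack: [8, 38]
BINARY_OP % → 8 % 38 = 8. Stack: [8]
STORE_FAST w → w=8. Stack: []
LOAD_CONST → push 3. Stack: [3]
LOAD_FAST w → push 8. Stack: [3, 8]
BINARY_OP + → 3 + 8 = 11. Stack: [11]
STORE_FAST q → q=11. Stack: []
LOAD_FAST q → push 11. Stack: [11]
LOAD_CONST → push 8. Stack: [11, 8]
BINARY_OP & → 11 & 8 = 8. Stack: [8]
STORE_FAST r → r=8. Stack: []
LOAD_FAST r → push 8. Stack: [8]
RETURN_VALUE → return 8.

8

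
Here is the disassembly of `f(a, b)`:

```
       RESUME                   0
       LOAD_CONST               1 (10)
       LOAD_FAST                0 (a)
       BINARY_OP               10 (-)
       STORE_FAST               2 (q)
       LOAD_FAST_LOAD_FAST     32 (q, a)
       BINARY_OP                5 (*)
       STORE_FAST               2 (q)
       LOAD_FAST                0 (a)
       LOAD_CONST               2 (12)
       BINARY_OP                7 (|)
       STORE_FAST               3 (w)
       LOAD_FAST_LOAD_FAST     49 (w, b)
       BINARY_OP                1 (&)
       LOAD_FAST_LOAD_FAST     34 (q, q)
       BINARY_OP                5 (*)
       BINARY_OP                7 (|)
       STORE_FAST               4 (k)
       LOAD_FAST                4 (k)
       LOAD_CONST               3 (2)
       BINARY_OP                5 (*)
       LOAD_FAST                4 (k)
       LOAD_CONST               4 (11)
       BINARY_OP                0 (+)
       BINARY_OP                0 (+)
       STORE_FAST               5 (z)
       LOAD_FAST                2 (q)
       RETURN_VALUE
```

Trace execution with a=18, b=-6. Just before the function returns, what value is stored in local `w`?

30

LOAD_CONST → push 10. Stack: [10]
LOAD_FAST a → push 18. Stack: [10, 18]
BINARY_OP - → 10 - 18 = -8. Stack: [-8]
STORE_FAST q → q=-8. Stack: []
LOAD_FAST_LOAD_FAST q,a → push -8,18. Stack: [-8, 18]
BINARY_OP * → -8 * 18 = -144. Stack: [-144]
STORE_FAST q → q=-144. Stack: []
LOAD_FAST a → push 18. Stack: [18]
LOAD_CONST → push 12. Stack: [18, 12]
BINARY_OP | → 18 | 12 = 30. Stack: [30]
STORE_FAST w → w=30. Stack: []
LOAD_FAST_LOAD_FAST w,b → push 30,-6. Stack: [30, -6]
BINARY_OP & → 30 & -6 = 26. Stack: [26]
LOAD_FAST_LOAD_FAST q,q → push -144,-144. Stack: [26, -144, -144]
BINARY_OP * → -144 * -144 = 20736. Stack: [26, 20736]
BINARY_OP | → 26 | 20736 = 20762. Stack: [20762]
STORE_FAST k → k=20762. Stack: []
LOAD_FAST k → push 20762. Stack: [20762]
LOAD_CONST → push 2. Stack: [20762, 2]
BINARY_OP * → 20762 * 2 = 41524. Stack: [41524]
LOAD_FAST k → push 20762. Stack: [41524, 20762]
LOAD_CONST → push 11. Stack: [41524, 20762, 11]
BINARY_OP + → 20762 + 11 = 20773. Stack: [41524, 20773]
BINARY_OP + → 41524 + 20773 = 62297. Stack: [62297]
STORE_FAST z → z=62297. Stack: []
LOAD_FAST q → push -144. Stack: [-144]
RETURN_VALUE → return -144.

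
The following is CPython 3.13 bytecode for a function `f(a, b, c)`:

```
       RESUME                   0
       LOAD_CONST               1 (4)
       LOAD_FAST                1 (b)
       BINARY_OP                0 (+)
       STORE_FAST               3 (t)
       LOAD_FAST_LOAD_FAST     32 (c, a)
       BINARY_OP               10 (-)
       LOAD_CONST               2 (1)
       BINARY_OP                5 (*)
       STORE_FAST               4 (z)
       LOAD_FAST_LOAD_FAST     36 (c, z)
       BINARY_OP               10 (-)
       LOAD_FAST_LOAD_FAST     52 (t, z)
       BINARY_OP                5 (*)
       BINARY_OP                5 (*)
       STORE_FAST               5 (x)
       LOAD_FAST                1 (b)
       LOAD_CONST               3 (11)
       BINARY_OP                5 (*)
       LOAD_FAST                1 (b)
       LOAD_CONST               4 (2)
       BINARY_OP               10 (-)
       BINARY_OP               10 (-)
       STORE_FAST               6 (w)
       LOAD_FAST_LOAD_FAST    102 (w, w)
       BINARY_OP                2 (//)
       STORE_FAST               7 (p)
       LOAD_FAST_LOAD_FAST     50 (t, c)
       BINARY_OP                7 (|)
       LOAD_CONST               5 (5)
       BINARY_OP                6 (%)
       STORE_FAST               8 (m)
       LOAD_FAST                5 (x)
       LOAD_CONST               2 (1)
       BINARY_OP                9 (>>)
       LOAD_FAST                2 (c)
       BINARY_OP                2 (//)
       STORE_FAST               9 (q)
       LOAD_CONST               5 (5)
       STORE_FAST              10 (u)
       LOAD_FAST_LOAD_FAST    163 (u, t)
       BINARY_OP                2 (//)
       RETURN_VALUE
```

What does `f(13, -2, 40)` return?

LOAD_CONST → push 4. Stack: [4]
LOAD_FAST b → push -2. Stack: [4, -2]
BINARY_OP + → 4 + -2 = 2. Stack: [2]
STORE_FAST t → t=2. Stack: []
LOAD_FAST_LOAD_FAST c,a → push 40,13. Stack: [40, 13]
BINARY_OP - → 40 - 13 = 27. Stack: [27]
LOAD_CONST → push 1. Stack: [27, 1]
BINARY_OP * → 27 * 1 = 27. Stack: [27]
STORE_FAST z → z=27. Stack: []
LOAD_FAST_LOAD_FAST c,z → push 40,27. Stack: [40, 27]
BINARY_OP - → 40 - 27 = 13. Stack: [13]
LOAD_FAST_LOAD_FAST t,z → push 2,27. Stack: [13, 2, 27]
BINARY_OP * → 2 * 27 = 54. Stack: [13, 54]
BINARY_OP * → 13 * 54 = 702. Stack: [702]
STORE_FAST x → x=702. Stack: []
LOAD_FAST b → push -2. Stack: [-2]
LOAD_CONST → push 11. Stack: [-2, 11]
BINARY_OP * → -2 * 11 = -22. Stack: [-22]
LOAD_FAST b → push -2. Stack: [-22, -2]
LOAD_CONST → push 2. Stack: [-22, -2, 2]
BINARY_OP - → -2 - 2 = -4. Stack: [-22, -4]
BINARY_OP - → -22 - -4 = -18. Stack: [-18]
STORE_FAST w → w=-18. Stack: []
LOAD_FAST_LOAD_FAST w,w → push -18,-18. Stack: [-18, -18]
BINARY_OP // → -18 // -18 = 1. Stack: [1]
STORE_FAST p → p=1. Stack: []
LOAD_FAST_LOAD_FAST t,c → push 2,40. Stack: [2, 40]
BINARY_OP | → 2 | 40 = 42. Stack: [42]
LOAD_CONST → push 5. Stack: [42, 5]
BINARY_OP % → 42 % 5 = 2. Stack: [2]
STORE_FAST m → m=2. Stack: []
LOAD_FAST x → push 702. Stack: [702]
LOAD_CONST → push 1. Stack: [702, 1]
BINARY_OP >> → 702 >> 1 = 351. Stack: [351]
LOAD_FAST c → push 40. Stack: [351, 40]
BINARY_OP // → 351 // 40 = 8. Stack: [8]
STORE_FAST q → q=8. Stack: []
LOAD_CONST → push 5. Stack: [5]
STORE_FAST u → u=5. Stack: []
LOAD_FAST_LOAD_FAST u,t → push 5,2. Stack: [5, 2]
BINARY_OP // → 5 // 2 = 2. Stack: [2]
RETURN_VALUE → return 2.

2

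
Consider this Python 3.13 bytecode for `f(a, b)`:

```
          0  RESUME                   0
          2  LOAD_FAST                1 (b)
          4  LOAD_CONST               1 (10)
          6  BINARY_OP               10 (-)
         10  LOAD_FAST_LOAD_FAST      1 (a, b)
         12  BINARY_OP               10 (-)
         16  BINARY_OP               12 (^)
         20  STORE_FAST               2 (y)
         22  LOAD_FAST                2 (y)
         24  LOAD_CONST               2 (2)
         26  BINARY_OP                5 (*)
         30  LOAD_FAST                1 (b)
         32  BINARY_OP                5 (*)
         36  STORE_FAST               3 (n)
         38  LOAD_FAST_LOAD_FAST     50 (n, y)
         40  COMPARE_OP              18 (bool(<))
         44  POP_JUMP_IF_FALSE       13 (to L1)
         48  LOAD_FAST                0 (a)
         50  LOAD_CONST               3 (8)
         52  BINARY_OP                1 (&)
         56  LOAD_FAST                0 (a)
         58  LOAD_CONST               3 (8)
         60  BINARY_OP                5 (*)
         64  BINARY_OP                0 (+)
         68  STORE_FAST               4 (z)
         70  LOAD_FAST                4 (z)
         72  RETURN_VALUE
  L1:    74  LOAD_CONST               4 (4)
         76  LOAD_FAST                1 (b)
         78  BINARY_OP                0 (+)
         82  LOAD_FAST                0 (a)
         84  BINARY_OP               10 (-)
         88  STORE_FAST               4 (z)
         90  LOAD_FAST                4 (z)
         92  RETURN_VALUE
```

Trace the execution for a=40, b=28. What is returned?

-8

LOAD_FAST b → push 28. Stack: [28]
LOAD_CONST → push 10. Stack: [28, 10]
BINARY_OP - → 28 - 10 = 18. Stack: [18]
LOAD_FAST_LOAD_FAST a,b → push 40,28. Stack: [18, 40, 28]
BINARY_OP - → 40 - 28 = 12. Stack: [18, 12]
BINARY_OP ^ → 18 ^ 12 = 30. Stack: [30]
STORE_FAST y → y=30. Stack: []
LOAD_FAST y → push 30. Stack: [30]
LOAD_CONST → push 2. Stack: [30, 2]
BINARY_OP * → 30 * 2 = 60. Stack: [60]
LOAD_FAST b → push 28. Stack: [60, 28]
BINARY_OP * → 60 * 28 = 1680. Stack: [1680]
STORE_FAST n → n=1680. Stack: []
LOAD_FAST_LOAD_FAST n,y → push 1680,30. Stack: [1680, 30]
COMPARE_OP bool(<) → 1680 vs 30 = False. Stack: [False]
POP_JUMP_IF_FALSE → pop False; jump. Stack: []
LOAD_CONST → push 4. Stack: [4]
LOAD_FAST b → push 28. Stack: [4, 28]
BINARY_OP + → 4 + 28 = 32. Stack: [32]
LOAD_FAST a → push 40. Stack: [32, 40]
BINARY_OP - → 32 - 40 = -8. Stack: [-8]
STORE_FAST z → z=-8. Stack: []
LOAD_FAST z → push -8. Stack: [-8]
RETURN_VALUE → return -8.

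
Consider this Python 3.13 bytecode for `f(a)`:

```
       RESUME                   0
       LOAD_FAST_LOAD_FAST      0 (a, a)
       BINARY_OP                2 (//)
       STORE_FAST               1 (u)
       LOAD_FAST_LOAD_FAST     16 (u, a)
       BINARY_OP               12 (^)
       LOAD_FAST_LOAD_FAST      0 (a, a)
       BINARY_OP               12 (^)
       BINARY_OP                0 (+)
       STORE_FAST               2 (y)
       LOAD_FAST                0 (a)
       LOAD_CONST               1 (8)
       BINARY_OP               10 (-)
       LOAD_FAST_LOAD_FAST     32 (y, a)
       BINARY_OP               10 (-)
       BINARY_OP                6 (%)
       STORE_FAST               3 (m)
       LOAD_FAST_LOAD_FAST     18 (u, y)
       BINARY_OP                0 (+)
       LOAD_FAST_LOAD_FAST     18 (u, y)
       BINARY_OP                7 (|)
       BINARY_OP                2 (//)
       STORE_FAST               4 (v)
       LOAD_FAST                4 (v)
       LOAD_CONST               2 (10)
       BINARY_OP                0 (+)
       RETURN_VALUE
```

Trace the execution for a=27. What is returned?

11

LOAD_FAST_LOAD_FAST a,a → push 27,27. Stack: [27, 27]
BINARY_OP // → 27 // 27 = 1. Stack: [1]
STORE_FAST u → u=1. Stack: []
LOAD_FAST_LOAD_FAST u,a → push 1,27. Stack: [1, 27]
BINARY_OP ^ → 1 ^ 27 = 26. Stack: [26]
LOAD_FAST_LOAD_FAST a,a → push 27,27. Stack: [26, 27, 27]
BINARY_OP ^ → 27 ^ 27 = 0. Stack: [26, 0]
BINARY_OP + → 26 + 0 = 26. Stack: [26]
STORE_FAST y → y=26. Stack: []
LOAD_FAST a → push 27. Stack: [27]
LOAD_CONST → push 8. Stack: [27, 8]
BINARY_OP - → 27 - 8 = 19. Stack: [19]
LOAD_FAST_LOAD_FAST y,a → push 26,27. Stack: [19, 26, 27]
BINARY_OP - → 26 - 27 = -1. Stack: [19, -1]
BINARY_OP % → 19 % -1 = 0. Stack: [0]
STORE_FAST m → m=0. Stack: []
LOAD_FAST_LOAD_FAST u,y → push 1,26. Stack: [1, 26]
BINARY_OP + → 1 + 26 = 27. Stack: [27]
LOAD_FAST_LOAD_FAST u,y → push 1,26. Stack: [27, 1, 26]
BINARY_OP | → 1 | 26 = 27. Stack: [27, 27]
BINARY_OP // → 27 // 27 = 1. Stack: [1]
STORE_FAST v → v=1. Stack: []
LOAD_FAST v → push 1. Stack: [1]
LOAD_CONST → push 10. Stack: [1, 10]
BINARY_OP + → 1 + 10 = 11. Stack: [11]
RETURN_VALUE → return 11.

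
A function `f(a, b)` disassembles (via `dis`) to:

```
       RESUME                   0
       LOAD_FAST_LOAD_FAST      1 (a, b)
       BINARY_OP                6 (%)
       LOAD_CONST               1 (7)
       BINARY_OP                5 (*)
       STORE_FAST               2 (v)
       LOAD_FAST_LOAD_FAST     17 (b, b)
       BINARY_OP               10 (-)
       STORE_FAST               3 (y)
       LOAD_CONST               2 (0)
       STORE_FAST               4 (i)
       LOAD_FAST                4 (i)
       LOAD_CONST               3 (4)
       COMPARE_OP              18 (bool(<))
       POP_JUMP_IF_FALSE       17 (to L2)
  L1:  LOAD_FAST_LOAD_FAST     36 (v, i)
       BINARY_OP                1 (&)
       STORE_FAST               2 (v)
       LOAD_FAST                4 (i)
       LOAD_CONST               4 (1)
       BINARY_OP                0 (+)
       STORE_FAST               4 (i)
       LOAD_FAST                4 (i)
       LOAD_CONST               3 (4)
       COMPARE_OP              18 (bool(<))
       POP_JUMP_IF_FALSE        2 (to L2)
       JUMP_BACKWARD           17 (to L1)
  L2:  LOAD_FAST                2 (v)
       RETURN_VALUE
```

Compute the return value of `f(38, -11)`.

0

LOAD_FAST_LOAD_FAST a,b → push 38,-11. Stack: [38, -11]
BINARY_OP % → 38 % -11 = -6. Stack: [-6]
LOAD_CONST → push 7. Stack: [-6, 7]
BINARY_OP * → -6 * 7 = -42. Stack: [-42]
STORE_FAST v → v=-42. Stack: []
LOAD_FAST_LOAD_FAST b,b → push -11,-11. Stack: [-11, -11]
BINARY_OP - → -11 - -11 = 0. Stack: [0]
STORE_FAST y → y=0. Stack: []
LOAD_CONST → push 0. Stack: [0]
STORE_FAST i → i=0. Stack: []
LOAD_FAST i → push 0. Stack: [0]
LOAD_CONST → push 4. Stack: [0, 4]
COMPARE_OP bool(<) → 0 vs 4 = True. Stack: [True]
POP_JUMP_IF_FALSE → pop True; no jump. Stack: []
LOAD_FAST_LOAD_FAST v,i → push -42,0. Stack: [-42, 0]
BINARY_OP & → -42 & 0 = 0. Stack: [0]
STORE_FAST v → v=0. Stack: []
LOAD_FAST i → push 0. Stack: [0]
LOAD_CONST → push 1. Stack: [0, 1]
BINARY_OP + → 0 + 1 = 1. Stack: [1]
STORE_FAST i → i=1. Stack: []
LOAD_FAST i → push 1. Stack: [1]
LOAD_CONST → push 4. Stack: [1, 4]
COMPARE_OP bool(<) → 1 vs 4 = True. Stack: [True]
POP_JUMP_IF_FALSE → pop True; no jump. Stack: []
LOAD_FAST_LOAD_FAST v,i → push 0,1. Stack: [0, 1]
BINARY_OP & → 0 & 1 = 0. Stack: [0]
STORE_FAST v → v=0. Stack: []
LOAD_FAST i → push 1. Stack: [1]
LOAD_CONST → push 1. Stack: [1, 1]
BINARY_OP + → 1 + 1 = 2. Stack: [2]
STORE_FAST i → i=2. Stack: []
LOAD_FAST i → push 2. Stack: [2]
LOAD_CONST → push 4. Stack: [2, 4]
COMPARE_OP bool(<) → 2 vs 4 = True. Stack: [True]
POP_JUMP_IF_FALSE → pop True; no jump. Stack: []
LOAD_FAST_LOAD_FAST v,i → push 0,2. Stack: [0, 2]
BINARY_OP & → 0 & 2 = 0. Stack: [0]
STORE_FAST v → v=0. Stack: []
LOAD_FAST i → push 2. Stack: [2]
LOAD_CONST → push 1. Stack: [2, 1]
BINARY_OP + → 2 + 1 = 3. Stack: [3]
STORE_FAST i → i=3. Stack: []
LOAD_FAST i → push 3. Stack: [3]
LOAD_CONST → push 4. Stack: [3, 4]
COMPARE_OP bool(<) → 3 vs 4 = True. Stack: [True]
POP_JUMP_IF_FALSE → pop True; no jump. Stack: []
LOAD_FAST_LOAD_FAST v,i → push 0,3. Stack: [0, 3]
BINARY_OP & → 0 & 3 = 0. Stack: [0]
STORE_FAST v → v=0. Stack: []
LOAD_FAST i → push 3. Stack: [3]
LOAD_CONST → push 1. Stack: [3, 1]
BINARY_OP + → 3 + 1 = 4. Stack: [4]
STORE_FAST i → i=4. Stack: []
LOAD_FAST i → push 4. Stack: [4]
LOAD_CONST → push 4. Stack: [4, 4]
COMPARE_OP bool(<) → 4 vs 4 = False. Stack: [False]
POP_JUMP_IF_FALSE → pop False; jump. Stack: []
LOAD_FAST v → push 0. Stack: [0]
RETURN_VALUE → return 0.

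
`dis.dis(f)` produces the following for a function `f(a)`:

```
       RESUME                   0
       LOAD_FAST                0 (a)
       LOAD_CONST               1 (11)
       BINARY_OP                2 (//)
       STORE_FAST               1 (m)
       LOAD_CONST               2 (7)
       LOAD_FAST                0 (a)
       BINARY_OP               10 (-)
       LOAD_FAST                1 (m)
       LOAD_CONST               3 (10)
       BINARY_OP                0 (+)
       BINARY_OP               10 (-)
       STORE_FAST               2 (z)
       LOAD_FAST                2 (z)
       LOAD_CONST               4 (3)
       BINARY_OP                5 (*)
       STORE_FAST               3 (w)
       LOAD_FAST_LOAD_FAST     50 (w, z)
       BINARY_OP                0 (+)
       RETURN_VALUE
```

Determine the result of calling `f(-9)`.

28

LOAD_FAST a → push -9. Stack: [-9]
LOAD_CONST → push 11. Stack: [-9, 11]
BINARY_OP // → -9 // 11 = -1. Stack: [-1]
STORE_FAST m → m=-1. Stack: []
LOAD_CONST → push 7. Stack: [7]
LOAD_FAST a → push -9. Stack: [7, -9]
BINARY_OP - → 7 - -9 = 16. Stack: [16]
LOAD_FAST m → push -1. Stack: [16, -1]
LOAD_CONST → push 10. Stack: [16, -1, 10]
BINARY_OP + → -1 + 10 = 9. Stack: [16, 9]
BINARY_OP - → 16 - 9 = 7. Stack: [7]
STORE_FAST z → z=7. Stack: []
LOAD_FAST z → push 7. Stack: [7]
LOAD_CONST → push 3. Stack: [7, 3]
BINARY_OP * → 7 * 3 = 21. Stack: [21]
STORE_FAST w → w=21. Stack: []
LOAD_FAST_LOAD_FAST w,z → push 21,7. Stack: [21, 7]
BINARY_OP + → 21 + 7 = 28. Stack: [28]
RETURN_VALUE → return 28.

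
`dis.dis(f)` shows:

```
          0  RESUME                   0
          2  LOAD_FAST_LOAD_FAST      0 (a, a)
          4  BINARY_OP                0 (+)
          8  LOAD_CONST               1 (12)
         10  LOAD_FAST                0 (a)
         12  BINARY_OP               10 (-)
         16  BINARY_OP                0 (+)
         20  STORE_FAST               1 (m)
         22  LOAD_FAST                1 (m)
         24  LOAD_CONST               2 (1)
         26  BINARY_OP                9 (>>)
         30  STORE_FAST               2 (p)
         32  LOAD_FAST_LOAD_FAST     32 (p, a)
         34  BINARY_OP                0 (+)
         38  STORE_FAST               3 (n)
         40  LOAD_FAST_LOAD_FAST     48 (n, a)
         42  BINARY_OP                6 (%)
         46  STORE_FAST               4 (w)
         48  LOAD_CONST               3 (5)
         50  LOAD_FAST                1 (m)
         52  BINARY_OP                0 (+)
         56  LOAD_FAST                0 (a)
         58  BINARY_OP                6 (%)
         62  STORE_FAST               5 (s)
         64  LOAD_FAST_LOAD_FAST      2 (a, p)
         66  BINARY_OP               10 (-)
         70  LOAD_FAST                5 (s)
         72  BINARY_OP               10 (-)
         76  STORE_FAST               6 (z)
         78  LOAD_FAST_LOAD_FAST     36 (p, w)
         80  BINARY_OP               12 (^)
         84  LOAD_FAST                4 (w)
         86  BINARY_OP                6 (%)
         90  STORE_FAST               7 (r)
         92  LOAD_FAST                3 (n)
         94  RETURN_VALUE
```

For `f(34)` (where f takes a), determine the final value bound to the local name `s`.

17

LOAD_FAST_LOAD_FAST a,a → push 34,34. Stack: [34, 34]
BINARY_OP + → 34 + 34 = 68. Stack: [68]
LOAD_CONST → push 12. Stack: [68, 12]
LOAD_FAST a → push 34. Stack: [68, 12, 34]
BINARY_OP - → 12 - 34 = -22. Stack: [68, -22]
BINARY_OP + → 68 + -22 = 46. Stack: [46]
STORE_FAST m → m=46. Stack: []
LOAD_FAST m → push 46. Stack: [46]
LOAD_CONST → push 1. Stack: [46, 1]
BINARY_OP >> → 46 >> 1 = 23. Stack: [23]
STORE_FAST p → p=23. Stack: []
LOAD_FAST_LOAD_FAST p,a → push 23,34. Stack: [23, 34]
BINARY_OP + → 23 + 34 = 57. Stack: [57]
STORE_FAST n → n=57. Stack: []
LOAD_FAST_LOAD_FAST n,a → push 57,34. Stack: [57, 34]
BINARY_OP % → 57 % 34 = 23. Stack: [23]
STORE_FAST w → w=23. Stack: []
LOAD_CONST → push 5. Stack: [5]
LOAD_FAST m → push 46. Stack: [5, 46]
BINARY_OP + → 5 + 46 = 51. Stack: [51]
LOAD_FAST a → push 34. Stack: [51, 34]
BINARY_OP % → 51 % 34 = 17. Stack: [17]
STORE_FAST s → s=17. Stack: []
LOAD_FAST_LOAD_FAST a,p → push 34,23. Stack: [34, 23]
BINARY_OP - → 34 - 23 = 11. Stack: [11]
LOAD_FAST s → push 17. Stack: [11, 17]
BINARY_OP - → 11 - 17 = -6. Stack: [-6]
STORE_FAST z → z=-6. Stack: []
LOAD_FAST_LOAD_FAST p,w → push 23,23. Stack: [23, 23]
BINARY_OP ^ → 23 ^ 23 = 0. Stack: [0]
LOAD_FAST w → push 23. Stack: [0, 23]
BINARY_OP % → 0 % 23 = 0. Stack: [0]
STORE_FAST r → r=0. Stack: []
LOAD_FAST n → push 57. Stack: [57]
RETURN_VALUE → return 57.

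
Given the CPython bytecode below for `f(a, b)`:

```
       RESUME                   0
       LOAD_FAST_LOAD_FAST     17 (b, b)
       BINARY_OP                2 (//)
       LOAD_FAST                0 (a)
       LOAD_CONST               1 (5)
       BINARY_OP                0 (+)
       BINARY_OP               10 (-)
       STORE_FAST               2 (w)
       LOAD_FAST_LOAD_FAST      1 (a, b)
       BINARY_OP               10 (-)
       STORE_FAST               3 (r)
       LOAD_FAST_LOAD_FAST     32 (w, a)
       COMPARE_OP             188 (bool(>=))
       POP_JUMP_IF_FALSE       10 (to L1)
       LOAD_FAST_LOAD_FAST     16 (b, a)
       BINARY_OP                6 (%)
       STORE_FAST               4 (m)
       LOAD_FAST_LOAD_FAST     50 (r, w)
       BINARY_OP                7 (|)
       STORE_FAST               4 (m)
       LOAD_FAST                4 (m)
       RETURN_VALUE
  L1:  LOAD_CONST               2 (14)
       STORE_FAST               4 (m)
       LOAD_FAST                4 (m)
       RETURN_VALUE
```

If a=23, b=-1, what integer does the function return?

LOAD_FAST_LOAD_FAST b,b → push -1,-1. Stack: [-1, -1]
BINARY_OP // → -1 // -1 = 1. Stack: [1]
LOAD_FAST a → push 23. Stack: [1, 23]
LOAD_CONST → push 5. Stack: [1, 23, 5]
BINARY_OP + → 23 + 5 = 28. Stack: [1, 28]
BINARY_OP - → 1 - 28 = -27. Stack: [-27]
STORE_FAST w → w=-27. Stack: []
LOAD_FAST_LOAD_FAST a,b → push 23,-1. Stack: [23, -1]
BINARY_OP - → 23 - -1 = 24. Stack: [24]
STORE_FAST r → r=24. Stack: []
LOAD_FAST_LOAD_FAST w,a → push -27,23. Stack: [-27, 23]
COMPARE_OP bool(>=) → -27 vs 23 = False. Stack: [False]
POP_JUMP_IF_FALSE → pop False; jump. Stack: []
LOAD_CONST → push 14. Stack: [14]
STORE_FAST m → m=14. Stack: []
LOAD_FAST m → push 14. Stack: [14]
RETURN_VALUE → return 14.

14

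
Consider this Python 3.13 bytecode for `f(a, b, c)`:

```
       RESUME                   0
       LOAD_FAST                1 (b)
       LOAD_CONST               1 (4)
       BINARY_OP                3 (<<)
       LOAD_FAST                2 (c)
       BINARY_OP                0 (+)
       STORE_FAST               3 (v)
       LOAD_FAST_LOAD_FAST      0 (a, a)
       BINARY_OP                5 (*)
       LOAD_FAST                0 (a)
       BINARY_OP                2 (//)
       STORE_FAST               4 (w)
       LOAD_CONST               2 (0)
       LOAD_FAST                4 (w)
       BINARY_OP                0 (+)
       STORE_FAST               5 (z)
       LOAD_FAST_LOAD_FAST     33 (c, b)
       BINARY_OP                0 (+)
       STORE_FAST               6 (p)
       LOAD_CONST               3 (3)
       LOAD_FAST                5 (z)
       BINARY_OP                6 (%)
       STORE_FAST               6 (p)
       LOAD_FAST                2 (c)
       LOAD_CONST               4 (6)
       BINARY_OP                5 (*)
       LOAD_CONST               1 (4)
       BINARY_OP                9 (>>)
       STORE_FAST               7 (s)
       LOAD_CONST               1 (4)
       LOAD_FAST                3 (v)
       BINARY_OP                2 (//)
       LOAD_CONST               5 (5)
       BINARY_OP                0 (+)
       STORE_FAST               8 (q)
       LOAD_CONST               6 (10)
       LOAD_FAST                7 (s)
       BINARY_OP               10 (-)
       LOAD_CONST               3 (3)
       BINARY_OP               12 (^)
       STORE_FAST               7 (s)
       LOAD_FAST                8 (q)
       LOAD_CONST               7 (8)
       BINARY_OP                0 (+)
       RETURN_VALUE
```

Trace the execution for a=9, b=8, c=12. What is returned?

13

LOAD_FAST b → push 8. Stack: [8]
LOAD_CONST → push 4. Stack: [8, 4]
BINARY_OP << → 8 << 4 = 128. Stack: [128]
LOAD_FAST c → push 12. Stack: [128, 12]
BINARY_OP + → 128 + 12 = 140. Stack: [140]
STORE_FAST v → v=140. Stack: []
LOAD_FAST_LOAD_FAST a,a → push 9,9. Stack: [9, 9]
BINARY_OP * → 9 * 9 = 81. Stack: [81]
LOAD_FAST a → push 9. Stack: [81, 9]
BINARY_OP // → 81 // 9 = 9. Stack: [9]
STORE_FAST w → w=9. Stack: []
LOAD_CONST → push 0. Stack: [0]
LOAD_FAST w → push 9. Stack: [0, 9]
BINARY_OP + → 0 + 9 = 9. Stack: [9]
STORE_FAST z → z=9. Stack: []
LOAD_FAST_LOAD_FAST c,b → push 12,8. Stack: [12, 8]
BINARY_OP + → 12 + 8 = 20. Stack: [20]
STORE_FAST p → p=20. Stack: []
LOAD_CONST → push 3. Stack: [3]
LOAD_FAST z → push 9. Stack: [3, 9]
BINARY_OP % → 3 % 9 = 3. Stack: [3]
STORE_FAST p → p=3. Stack: []
LOAD_FAST c → push 12. Stack: [12]
LOAD_CONST → push 6. Stack: [12, 6]
BINARY_OP * → 12 * 6 = 72. Stack: [72]
LOAD_CONST → push 4. Stack: [72, 4]
BINARY_OP >> → 72 >> 4 = 4. Stack: [4]
STORE_FAST s → s=4. Stack: []
LOAD_CONST → push 4. Stack: [4]
LOAD_FAST v → push 140. Stack: [4, 140]
BINARY_OP // → 4 // 140 = 0. Stack: [0]
LOAD_CONST → push 5. Stack: [0, 5]
BINARY_OP + → 0 + 5 = 5. Stack: [5]
STORE_FAST q → q=5. Stack: []
LOAD_CONST → push 10. Stack: [10]
LOAD_FAST s → push 4. Stack: [10, 4]
BINARY_OP - → 10 - 4 = 6. Stack: [6]
LOAD_CONST → push 3. Stack: [6, 3]
BINARY_OP ^ → 6 ^ 3 = 5. Stack: [5]
STORE_FAST s → s=5. Stack: []
LOAD_FAST q → push 5. Stack: [5]
LOAD_CONST → push 8. Stack: [5, 8]
BINARY_OP + → 5 + 8 = 13. Stack: [13]
RETURN_VALUE → return 13.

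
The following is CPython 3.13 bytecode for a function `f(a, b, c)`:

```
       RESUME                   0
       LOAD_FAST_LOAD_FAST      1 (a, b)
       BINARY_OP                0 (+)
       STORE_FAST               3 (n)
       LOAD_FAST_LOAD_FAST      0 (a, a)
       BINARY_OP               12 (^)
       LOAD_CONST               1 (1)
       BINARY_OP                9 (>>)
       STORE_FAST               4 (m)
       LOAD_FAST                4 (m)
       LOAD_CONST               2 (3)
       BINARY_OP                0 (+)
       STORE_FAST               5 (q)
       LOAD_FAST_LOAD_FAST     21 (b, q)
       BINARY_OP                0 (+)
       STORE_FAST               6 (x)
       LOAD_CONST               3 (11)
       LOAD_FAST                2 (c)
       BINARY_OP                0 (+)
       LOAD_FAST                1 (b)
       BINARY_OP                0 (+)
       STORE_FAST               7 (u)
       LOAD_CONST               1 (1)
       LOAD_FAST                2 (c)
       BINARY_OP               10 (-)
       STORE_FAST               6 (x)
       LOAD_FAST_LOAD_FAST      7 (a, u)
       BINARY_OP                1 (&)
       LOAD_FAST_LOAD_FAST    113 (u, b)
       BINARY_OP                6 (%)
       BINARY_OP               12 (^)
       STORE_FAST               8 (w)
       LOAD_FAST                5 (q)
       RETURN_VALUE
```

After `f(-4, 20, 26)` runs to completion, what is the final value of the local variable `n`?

LOAD_FAST_LOAD_FAST a,b → push -4,20. Stack: [-4, 20]
BINARY_OP + → -4 + 20 = 16. Stack: [16]
STORE_FAST n → n=16. Stack: []
LOAD_FAST_LOAD_FAST a,a → push -4,-4. Stack: [-4, -4]
BINARY_OP ^ → -4 ^ -4 = 0. Stack: [0]
LOAD_CONST → push 1. Stack: [0, 1]
BINARY_OP >> → 0 >> 1 = 0. Stack: [0]
STORE_FAST m → m=0. Stack: []
LOAD_FAST m → push 0. Stack: [0]
LOAD_CONST → push 3. Stack: [0, 3]
BINARY_OP + → 0 + 3 = 3. Stack: [3]
STORE_FAST q → q=3. Stack: []
LOAD_FAST_LOAD_FAST b,q → push 20,3. Stack: [20, 3]
BINARY_OP + → 20 + 3 = 23. Stack: [23]
STORE_FAST x → x=23. Stack: []
LOAD_CONST → push 11. Stack: [11]
LOAD_FAST c → push 26. Stack: [11, 26]
BINARY_OP + → 11 + 26 = 37. Stack: [37]
LOAD_FAST b → push 20. Stack: [37, 20]
BINARY_OP + → 37 + 20 = 57. Stack: [57]
STORE_FAST u → u=57. Stack: []
LOAD_CONST → push 1. Stack: [1]
LOAD_FAST c → push 26. Stack: [1, 26]
BINARY_OP - → 1 - 26 = -25. Stack: [-25]
STORE_FAST x → x=-25. Stack: []
LOAD_FAST_LOAD_FAST a,u → push -4,57. Stack: [-4, 57]
BINARY_OP & → -4 & 57 = 56. Stack: [56]
LOAD_FAST_LOAD_FAST u,b → push 57,20. Stack: [56, 57, 20]
BINARY_OP % → 57 % 20 = 17. Stack: [56, 17]
BINARY_OP ^ → 56 ^ 17 = 41. Stack: [41]
STORE_FAST w → w=41. Stack: []
LOAD_FAST q → push 3. Stack: [3]
RETURN_VALUE → return 3.

16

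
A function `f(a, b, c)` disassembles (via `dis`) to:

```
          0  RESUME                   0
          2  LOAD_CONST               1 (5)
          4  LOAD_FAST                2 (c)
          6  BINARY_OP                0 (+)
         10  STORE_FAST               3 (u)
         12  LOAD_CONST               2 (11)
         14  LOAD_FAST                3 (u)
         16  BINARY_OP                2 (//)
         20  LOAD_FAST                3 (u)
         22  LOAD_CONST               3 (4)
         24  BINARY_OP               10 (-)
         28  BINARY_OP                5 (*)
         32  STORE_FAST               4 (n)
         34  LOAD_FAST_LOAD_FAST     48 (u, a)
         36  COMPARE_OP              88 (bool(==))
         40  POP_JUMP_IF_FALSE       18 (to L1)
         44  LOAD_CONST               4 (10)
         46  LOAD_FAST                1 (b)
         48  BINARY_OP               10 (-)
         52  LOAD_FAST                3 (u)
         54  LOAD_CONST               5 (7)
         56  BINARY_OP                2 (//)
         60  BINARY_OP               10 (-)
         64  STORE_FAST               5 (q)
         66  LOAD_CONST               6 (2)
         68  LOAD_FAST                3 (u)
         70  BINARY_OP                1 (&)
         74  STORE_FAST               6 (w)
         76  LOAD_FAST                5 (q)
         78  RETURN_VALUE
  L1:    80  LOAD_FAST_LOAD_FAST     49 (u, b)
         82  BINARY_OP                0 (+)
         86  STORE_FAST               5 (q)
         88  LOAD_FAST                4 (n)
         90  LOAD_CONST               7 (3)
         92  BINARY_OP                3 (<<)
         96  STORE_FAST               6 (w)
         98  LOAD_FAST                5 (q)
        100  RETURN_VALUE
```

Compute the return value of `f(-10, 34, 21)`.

60

LOAD_CONST → push 5. Stack: [5]
LOAD_FAST c → push 21. Stack: [5, 21]
BINARY_OP + → 5 + 21 = 26. Stack: [26]
STORE_FAST u → u=26. Stack: []
LOAD_CONST → push 11. Stack: [11]
LOAD_FAST u → push 26. Stack: [11, 26]
BINARY_OP // → 11 // 26 = 0. Stack: [0]
LOAD_FAST u → push 26. Stack: [0, 26]
LOAD_CONST → push 4. Stack: [0, 26, 4]
BINARY_OP - → 26 - 4 = 22. Stack: [0, 22]
BINARY_OP * → 0 * 22 = 0. Stack: [0]
STORE_FAST n → n=0. Stack: []
LOAD_FAST_LOAD_FAST u,a → push 26,-10. Stack: [26, -10]
COMPARE_OP bool(==) → 26 vs -10 = False. Stack: [False]
POP_JUMP_IF_FALSE → pop False; jump. Stack: []
LOAD_FAST_LOAD_FAST u,b → push 26,34. Stack: [26, 34]
BINARY_OP + → 26 + 34 = 60. Stack: [60]
STORE_FAST q → q=60. Stack: []
LOAD_FAST n → push 0. Stack: [0]
LOAD_CONST → push 3. Stack: [0, 3]
BINARY_OP << → 0 << 3 = 0. Stack: [0]
STORE_FAST w → w=0. Stack: []
LOAD_FAST q → push 60. Stack: [60]
RETURN_VALUE → return 60.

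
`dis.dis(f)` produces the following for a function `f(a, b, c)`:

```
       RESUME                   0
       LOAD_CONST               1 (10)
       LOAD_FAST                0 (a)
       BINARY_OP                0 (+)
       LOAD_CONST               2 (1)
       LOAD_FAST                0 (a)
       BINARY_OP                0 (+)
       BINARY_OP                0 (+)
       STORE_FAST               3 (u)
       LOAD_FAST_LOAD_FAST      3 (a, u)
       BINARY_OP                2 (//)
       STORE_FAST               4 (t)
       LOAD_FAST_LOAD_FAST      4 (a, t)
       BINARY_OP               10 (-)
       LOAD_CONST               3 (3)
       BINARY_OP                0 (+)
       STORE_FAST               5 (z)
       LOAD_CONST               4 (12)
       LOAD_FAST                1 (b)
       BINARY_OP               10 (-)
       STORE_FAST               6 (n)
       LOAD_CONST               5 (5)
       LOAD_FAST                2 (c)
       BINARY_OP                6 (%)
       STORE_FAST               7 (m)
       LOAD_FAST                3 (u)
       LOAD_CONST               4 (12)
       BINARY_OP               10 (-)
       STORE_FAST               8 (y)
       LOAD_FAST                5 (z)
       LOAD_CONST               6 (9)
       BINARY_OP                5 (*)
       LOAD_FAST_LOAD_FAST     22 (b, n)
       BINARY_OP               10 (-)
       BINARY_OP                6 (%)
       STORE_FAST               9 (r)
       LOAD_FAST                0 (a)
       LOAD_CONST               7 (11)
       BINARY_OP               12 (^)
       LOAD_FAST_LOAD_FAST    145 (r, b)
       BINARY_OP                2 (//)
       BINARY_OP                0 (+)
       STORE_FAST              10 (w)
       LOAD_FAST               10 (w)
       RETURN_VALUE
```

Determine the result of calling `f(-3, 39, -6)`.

LOAD_CONST → push 10. Stack: [10]
LOAD_FAST a → push -3. Stack: [10, -3]
BINARY_OP + → 10 + -3 = 7. Stack: [7]
LOAD_CONST → push 1. Stack: [7, 1]
LOAD_FAST a → push -3. Stack: [7, 1, -3]
BINARY_OP + → 1 + -3 = -2. Stack: [7, -2]
BINARY_OP + → 7 + -2 = 5. Stack: [5]
STORE_FAST u → u=5. Stack: []
LOAD_FAST_LOAD_FAST a,u → push -3,5. Stack: [-3, 5]
BINARY_OP // → -3 // 5 = -1. Stack: [-1]
STORE_FAST t → t=-1. Stack: []
LOAD_FAST_LOAD_FAST a,t → push -3,-1. Stack: [-3, -1]
BINARY_OP - → -3 - -1 = -2. Stack: [-2]
LOAD_CONST → push 3. Stack: [-2, 3]
BINARY_OP + → -2 + 3 = 1. Stack: [1]
STORE_FAST z → z=1. Stack: []
LOAD_CONST → push 12. Stack: [12]
LOAD_FAST b → push 39. Stack: [12, 39]
BINARY_OP - → 12 - 39 = -27. Stack: [-27]
STORE_FAST n → n=-27. Stack: []
LOAD_CONST → push 5. Stack: [5]
LOAD_FAST c → push -6. Stack: [5, -6]
BINARY_OP % → 5 % -6 = -1. Stack: [-1]
STORE_FAST m → m=-1. Stack: []
LOAD_FAST u → push 5. Stack: [5]
LOAD_CONST → push 12. Stack: [5, 12]
BINARY_OP - → 5 - 12 = -7. Stack: [-7]
STORE_FAST y → y=-7. Stack: []
LOAD_FAST z → push 1. Stack: [1]
LOAD_CONST → push 9. Stack: [1, 9]
BINARY_OP * → 1 * 9 = 9. Stack: [9]
LOAD_FAST_LOAD_FAST b,n → push 39,-27. Stack: [9, 39, -27]
BINARY_OP - → 39 - -27 = 66. Stack: [9, 66]
BINARY_OP % → 9 % 66 = 9. Stack: [9]
STORE_FAST r → r=9. Stack: []
LOAD_FAST a → push -3. Stack: [-3]
LOAD_CONST → push 11. Stack: [-3, 11]
BINARY_OP ^ → -3 ^ 11 = -10. Stack: [-10]
LOAD_FAST_LOAD_FAST r,b → push 9,39. Stack: [-10, 9, 39]
BINARY_OP // → 9 // 39 = 0. Stack: [-10, 0]
BINARY_OP + → -10 + 0 = -10. Stack: [-10]
STORE_FAST w → w=-10. Stack: []
LOAD_FAST w → push -10. Stack: [-10]
RETURN_VALUE → return -10.

-10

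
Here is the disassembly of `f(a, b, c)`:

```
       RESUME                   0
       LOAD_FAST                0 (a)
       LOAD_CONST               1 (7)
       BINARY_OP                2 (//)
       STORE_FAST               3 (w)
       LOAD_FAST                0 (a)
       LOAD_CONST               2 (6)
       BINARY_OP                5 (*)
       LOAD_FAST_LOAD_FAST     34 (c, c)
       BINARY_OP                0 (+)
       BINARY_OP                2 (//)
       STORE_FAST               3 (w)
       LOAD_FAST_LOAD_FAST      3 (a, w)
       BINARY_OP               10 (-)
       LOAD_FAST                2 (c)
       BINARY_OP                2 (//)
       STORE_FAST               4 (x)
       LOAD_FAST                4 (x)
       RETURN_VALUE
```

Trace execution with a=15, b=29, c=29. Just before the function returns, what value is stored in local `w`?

1

LOAD_FAST a → push 15. Stack: [15]
LOAD_CONST → push 7. Stack: [15, 7]
BINARY_OP // → 15 // 7 = 2. Stack: [2]
STORE_FAST w → w=2. Stack: []
LOAD_FAST a → push 15. Stack: [15]
LOAD_CONST → push 6. Stack: [15, 6]
BINARY_OP * → 15 * 6 = 90. Stack: [90]
LOAD_FAST_LOAD_FAST c,c → push 29,29. Stack: [90, 29, 29]
BINARY_OP + → 29 + 29 = 58. Stack: [90, 58]
BINARY_OP // → 90 // 58 = 1. Stack: [1]
STORE_FAST w → w=1. Stack: []
LOAD_FAST_LOAD_FAST a,w → push 15,1. Stack: [15, 1]
BINARY_OP - → 15 - 1 = 14. Stack: [14]
LOAD_FAST c → push 29. Stack: [14, 29]
BINARY_OP // → 14 // 29 = 0. Stack: [0]
STORE_FAST x → x=0. Stack: []
LOAD_FAST x → push 0. Stack: [0]
RETURN_VALUE → return 0.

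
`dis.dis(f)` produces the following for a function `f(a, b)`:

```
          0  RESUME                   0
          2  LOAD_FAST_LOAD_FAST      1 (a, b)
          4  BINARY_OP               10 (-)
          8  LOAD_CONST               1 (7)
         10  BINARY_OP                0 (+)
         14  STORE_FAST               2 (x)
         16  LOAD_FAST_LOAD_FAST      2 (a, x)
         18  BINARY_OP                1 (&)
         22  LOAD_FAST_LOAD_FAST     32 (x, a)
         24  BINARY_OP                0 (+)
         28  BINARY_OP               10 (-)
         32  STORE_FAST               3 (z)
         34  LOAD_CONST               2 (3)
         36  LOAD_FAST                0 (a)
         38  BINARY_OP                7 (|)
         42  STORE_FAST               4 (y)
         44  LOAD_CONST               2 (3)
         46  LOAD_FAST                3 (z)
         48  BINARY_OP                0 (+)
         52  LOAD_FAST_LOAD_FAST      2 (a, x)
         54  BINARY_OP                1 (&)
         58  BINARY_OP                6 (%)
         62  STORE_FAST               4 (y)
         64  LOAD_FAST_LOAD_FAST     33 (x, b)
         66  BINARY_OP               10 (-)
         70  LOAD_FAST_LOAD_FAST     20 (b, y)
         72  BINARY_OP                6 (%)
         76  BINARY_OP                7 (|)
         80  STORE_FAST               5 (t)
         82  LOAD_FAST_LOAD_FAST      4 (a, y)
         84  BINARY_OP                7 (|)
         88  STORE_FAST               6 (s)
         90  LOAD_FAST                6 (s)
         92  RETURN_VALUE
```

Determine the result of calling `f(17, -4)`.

23

LOAD_FAST_LOAD_FAST a,b → push 17,-4. Stack: [17, -4]
BINARY_OP - → 17 - -4 = 21. Stack: [21]
LOAD_CONST → push 7. Stack: [21, 7]
BINARY_OP + → 21 + 7 = 28. Stack: [28]
STORE_FAST x → x=28. Stack: []
LOAD_FAST_LOAD_FAST a,x → push 17,28. Stack: [17, 28]
BINARY_OP & → 17 & 28 = 16. Stack: [16]
LOAD_FAST_LOAD_FAST x,a → push 28,17. Stack: [16, 28, 17]
BINARY_OP + → 28 + 17 = 45. Stack: [16, 45]
BINARY_OP - → 16 - 45 = -29. Stack: [-29]
STORE_FAST z → z=-29. Stack: []
LOAD_CONST → push 3. Stack: [3]
LOAD_FAST a → push 17. Stack: [3, 17]
BINARY_OP | → 3 | 17 = 19. Stack: [19]
STORE_FAST y → y=19. Stack: []
LOAD_CONST → push 3. Stack: [3]
LOAD_FAST z → push -29. Stack: [3, -29]
BINARY_OP + → 3 + -29 = -26. Stack: [-26]
LOAD_FAST_LOAD_FAST a,x → push 17,28. Stack: [-26, 17, 28]
BINARY_OP & → 17 & 28 = 16. Stack: [-26, 16]
BINARY_OP % → -26 % 16 = 6. Stack: [6]
STORE_FAST y → y=6. Stack: []
LOAD_FAST_LOAD_FAST x,b → push 28,-4. Stack: [28, -4]
BINARY_OP - → 28 - -4 = 32. Stack: [32]
LOAD_FAST_LOAD_FAST b,y → push -4,6. Stack: [32, -4, 6]
BINARY_OP % → -4 % 6 = 2. Stack: [32, 2]
BINARY_OP | → 32 | 2 = 34. Stack: [34]
STORE_FAST t → t=34. Stack: []
LOAD_FAST_LOAD_FAST a,y → push 17,6. Stack: [17, 6]
BINARY_OP | → 17 | 6 = 23. Stack: [23]
STORE_FAST s → s=23. Stack: []
LOAD_FAST s → push 23. Stack: [23]
RETURN_VALUE → return 23.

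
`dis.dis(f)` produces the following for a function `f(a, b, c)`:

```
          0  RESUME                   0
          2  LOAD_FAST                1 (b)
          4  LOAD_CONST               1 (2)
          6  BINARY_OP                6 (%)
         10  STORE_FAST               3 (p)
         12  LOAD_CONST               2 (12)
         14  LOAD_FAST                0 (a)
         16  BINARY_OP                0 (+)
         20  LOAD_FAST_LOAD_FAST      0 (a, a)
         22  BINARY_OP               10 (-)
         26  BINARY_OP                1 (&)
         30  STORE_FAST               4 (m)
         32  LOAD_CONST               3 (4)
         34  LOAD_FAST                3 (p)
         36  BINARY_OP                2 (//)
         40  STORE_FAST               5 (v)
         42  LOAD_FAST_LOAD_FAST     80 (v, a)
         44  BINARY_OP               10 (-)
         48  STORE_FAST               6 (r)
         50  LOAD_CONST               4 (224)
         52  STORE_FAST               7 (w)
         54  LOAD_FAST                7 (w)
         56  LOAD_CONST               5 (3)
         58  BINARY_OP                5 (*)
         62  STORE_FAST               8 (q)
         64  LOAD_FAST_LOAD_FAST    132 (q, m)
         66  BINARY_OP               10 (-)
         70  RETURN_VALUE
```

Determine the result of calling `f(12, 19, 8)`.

LOAD_FAST b → push 19. Stack: [19]
LOAD_CONST → push 2. Stack: [19, 2]
BINARY_OP % → 19 % 2 = 1. Stack: [1]
STORE_FAST p → p=1. Stack: []
LOAD_CONST → push 12. Stack: [12]
LOAD_FAST a → push 12. Stack: [12, 12]
BINARY_OP + → 12 + 12 = 24. Stack: [24]
LOAD_FAST_LOAD_FAST a,a → push 12,12. Stack: [24, 12, 12]
BINARY_OP - → 12 - 12 = 0. Stack: [24, 0]
BINARY_OP & → 24 & 0 = 0. Stack: [0]
STORE_FAST m → m=0. Stack: []
LOAD_CONST → push 4. Stack: [4]
LOAD_FAST p → push 1. Stack: [4, 1]
BINARY_OP // → 4 // 1 = 4. Stack: [4]
STORE_FAST v → v=4. Stack: []
LOAD_FAST_LOAD_FAST v,a → push 4,12. Stack: [4, 12]
BINARY_OP - → 4 - 12 = -8. Stack: [-8]
STORE_FAST r → r=-8. Stack: []
LOAD_CONST → push 224. Stack: [224]
STORE_FAST w → w=224. Stack: []
LOAD_FAST w → push 224. Stack: [224]
LOAD_CONST → push 3. Stack: [224, 3]
BINARY_OP * → 224 * 3 = 672. Stack: [672]
STORE_FAST q → q=672. Stack: []
LOAD_FAST_LOAD_FAST q,m → push 672,0. Stack: [672, 0]
BINARY_OP - → 672 - 0 = 672. Stack: [672]
RETURN_VALUE → return 672.

672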